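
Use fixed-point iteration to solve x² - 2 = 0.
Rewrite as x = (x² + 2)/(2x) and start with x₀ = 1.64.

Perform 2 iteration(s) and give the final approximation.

Equation: x² - 2 = 0
Fixed-point form: x = (x² + 2)/(2x)
x₀ = 1.64

x_1 = g(1.640000) = 1.429756
x_2 = g(1.429756) = 1.414298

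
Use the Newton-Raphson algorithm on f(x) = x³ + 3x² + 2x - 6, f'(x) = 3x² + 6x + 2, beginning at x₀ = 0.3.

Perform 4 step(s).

f(x) = x³ + 3x² + 2x - 6
f'(x) = 3x² + 6x + 2
x₀ = 0.3

Newton-Raphson formula: x_{n+1} = x_n - f(x_n)/f'(x_n)

Iteration 1:
  f(0.300000) = -5.103000
  f'(0.300000) = 4.070000
  x_1 = 0.300000 - (-5.103000)/4.070000 = 1.553808
Iteration 2:
  f(1.553808) = 8.101969
  f'(1.553808) = 18.565811
  x_2 = 1.553808 - 8.101969/18.565811 = 1.117416
Iteration 3:
  f(1.117416) = 1.375920
  f'(1.117416) = 12.450358
  x_3 = 1.117416 - 1.375920/12.450358 = 1.006904
Iteration 4:
  f(1.006904) = 0.076230
  f'(1.006904) = 11.082991
  x_4 = 1.006904 - 0.076230/11.082991 = 1.000026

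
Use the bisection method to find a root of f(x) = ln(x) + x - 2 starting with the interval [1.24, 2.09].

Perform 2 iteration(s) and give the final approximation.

f(x) = ln(x) + x - 2
Initial interval: [1.24, 2.09]

Iteration 1:
  c_1 = (1.240000 + 2.090000)/2 = 1.665000
  f(c_1) = f(1.665000) = 0.174825
  f(a) × f(c) < 0, new interval: [1.240000, 1.665000]
Iteration 2:
  c_2 = (1.240000 + 1.665000)/2 = 1.452500
  f(c_2) = f(1.452500) = -0.174214
  f(a) × f(c) ≥ 0, new interval: [1.452500, 1.665000]

After 2 iteration(s), the approximation is c_2 = 1.452500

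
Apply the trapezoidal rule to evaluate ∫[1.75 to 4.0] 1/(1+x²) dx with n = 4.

f(x) = 1/(1+x²)
a = 1.75, b = 4.0, n = 4
h = (b - a)/n = 0.562500

Trapezoidal rule: (h/2)[f(x₀) + 2f(x₁) + 2f(x₂) + ... + f(xₙ)]

x_0 = 1.7500, f(x_0) = 0.246154, coefficient = 1
x_1 = 2.3125, f(x_1) = 0.157538, coefficient = 2
x_2 = 2.8750, f(x_2) = 0.107926, coefficient = 2
x_3 = 3.4375, f(x_3) = 0.078025, coefficient = 2
x_4 = 4.0000, f(x_4) = 0.058824, coefficient = 1

I ≈ (0.562500/2) × 0.991956 = 0.278988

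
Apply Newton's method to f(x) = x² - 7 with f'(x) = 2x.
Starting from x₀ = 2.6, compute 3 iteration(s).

f(x) = x² - 7
f'(x) = 2x
x₀ = 2.6

Newton-Raphson formula: x_{n+1} = x_n - f(x_n)/f'(x_n)

Iteration 1:
  f(2.600000) = -0.240000
  f'(2.600000) = 5.200000
  x_1 = 2.600000 - (-0.240000)/5.200000 = 2.646154
Iteration 2:
  f(2.646154) = 0.002130
  f'(2.646154) = 5.292308
  x_2 = 2.646154 - 0.002130/5.292308 = 2.645751
Iteration 3:
  f(2.645751) = 0.000000
  f'(2.645751) = 5.291503
  x_3 = 2.645751 - 0.000000/5.291503 = 2.645751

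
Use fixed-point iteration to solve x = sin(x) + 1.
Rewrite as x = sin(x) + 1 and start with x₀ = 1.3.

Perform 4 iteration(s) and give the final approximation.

Equation: x = sin(x) + 1
Fixed-point form: x = sin(x) + 1
x₀ = 1.3

x_1 = g(1.300000) = 1.963558
x_2 = g(1.963558) = 1.923856
x_3 = g(1.923856) = 1.938319
x_4 = g(1.938319) = 1.933220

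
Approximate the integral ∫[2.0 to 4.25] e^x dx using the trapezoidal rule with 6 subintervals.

f(x) = e^x
a = 2.0, b = 4.25, n = 6
h = (b - a)/n = 0.375000

Trapezoidal rule: (h/2)[f(x₀) + 2f(x₁) + 2f(x₂) + ... + f(xₙ)]

x_0 = 2.0000, f(x_0) = 7.389056, coefficient = 1
x_1 = 2.3750, f(x_1) = 10.751013, coefficient = 2
x_2 = 2.7500, f(x_2) = 15.642632, coefficient = 2
x_3 = 3.1250, f(x_3) = 22.759895, coefficient = 2
x_4 = 3.5000, f(x_4) = 33.115452, coefficient = 2
x_5 = 3.8750, f(x_5) = 48.182698, coefficient = 2
x_6 = 4.2500, f(x_6) = 70.105412, coefficient = 1

I ≈ (0.375000/2) × 338.397849 = 63.449597
Exact value: 62.716356
Error: 0.733240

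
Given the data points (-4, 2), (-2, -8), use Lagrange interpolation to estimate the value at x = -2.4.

Lagrange interpolation formula:
P(x) = Σ yᵢ × Lᵢ(x)
where Lᵢ(x) = Π_{j≠i} (x - xⱼ)/(xᵢ - xⱼ)

L_0(-2.4) = (-2.4 - (-2))/(-4 - (-2)) = 0.200000
L_1(-2.4) = (-2.4 - (-4))/(-2 - (-4)) = 0.800000

P(-2.4) = 2×L_0(-2.4) + (-8)×L_1(-2.4)
P(-2.4) = -6.000000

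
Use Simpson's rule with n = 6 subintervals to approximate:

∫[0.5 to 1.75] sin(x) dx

f(x) = sin(x)
a = 0.5, b = 1.75, n = 6
h = (b - a)/n = 0.208333

Simpson's rule: (h/3)[f(x₀) + 4f(x₁) + 2f(x₂) + ... + f(xₙ)]

x_0 = 0.5000, f(x_0) = 0.479426, coefficient = 1
x_1 = 0.7083, f(x_1) = 0.650569, coefficient = 4
x_2 = 0.9167, f(x_2) = 0.793578, coefficient = 2
x_3 = 1.1250, f(x_3) = 0.902268, coefficient = 4
x_4 = 1.3333, f(x_4) = 0.971938, coefficient = 2
x_5 = 1.5417, f(x_5) = 0.999576, coefficient = 4
x_6 = 1.7500, f(x_6) = 0.983986, coefficient = 1

I ≈ (0.208333/3) × 15.204092 = 1.055840
Exact value: 1.055829
Error: 0.000011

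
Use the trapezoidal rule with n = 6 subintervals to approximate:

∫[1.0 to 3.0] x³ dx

f(x) = x³
a = 1.0, b = 3.0, n = 6
h = (b - a)/n = 0.333333

Trapezoidal rule: (h/2)[f(x₀) + 2f(x₁) + 2f(x₂) + ... + f(xₙ)]

x_0 = 1.0000, f(x_0) = 1.000000, coefficient = 1
x_1 = 1.3333, f(x_1) = 2.370370, coefficient = 2
x_2 = 1.6667, f(x_2) = 4.629630, coefficient = 2
x_3 = 2.0000, f(x_3) = 8.000000, coefficient = 2
x_4 = 2.3333, f(x_4) = 12.703704, coefficient = 2
x_5 = 2.6667, f(x_5) = 18.962963, coefficient = 2
x_6 = 3.0000, f(x_6) = 27.000000, coefficient = 1

I ≈ (0.333333/2) × 121.333333 = 20.222222
Exact value: 20.000000
Error: 0.222222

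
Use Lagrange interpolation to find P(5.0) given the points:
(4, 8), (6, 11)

Lagrange interpolation formula:
P(x) = Σ yᵢ × Lᵢ(x)
where Lᵢ(x) = Π_{j≠i} (x - xⱼ)/(xᵢ - xⱼ)

L_0(5.0) = (5.0 - 6)/(4 - 6) = 0.500000
L_1(5.0) = (5.0 - 4)/(6 - 4) = 0.500000

P(5.0) = 8×L_0(5.0) + 11×L_1(5.0)
P(5.0) = 9.500000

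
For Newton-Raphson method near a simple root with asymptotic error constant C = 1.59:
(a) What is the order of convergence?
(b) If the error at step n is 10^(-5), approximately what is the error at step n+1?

(a) Newton-Raphson has quadratic (order 2) convergence near simple roots.
    This means |e_{n+1}| ≈ C|e_n|².

(b) With |e_n| = 10^(-5) and C = 1.59:
    |e_{n+1}| ≈ 1.59 × (10^(-5))² = 1.59 × 10^(-10)

(a) 2 (quadratic); (b) |e_{n+1}| ≈ 1.590e-10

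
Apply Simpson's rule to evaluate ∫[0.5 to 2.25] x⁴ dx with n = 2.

f(x) = x⁴
a = 0.5, b = 2.25, n = 2
h = (b - a)/n = 0.875000

Simpson's rule: (h/3)[f(x₀) + 4f(x₁) + 2f(x₂) + ... + f(xₙ)]

x_0 = 0.5000, f(x_0) = 0.062500, coefficient = 1
x_1 = 1.3750, f(x_1) = 3.574463, coefficient = 4
x_2 = 2.2500, f(x_2) = 25.628906, coefficient = 1

I ≈ (0.875000/3) × 39.989258 = 11.663534
Exact value: 11.526758
Error: 0.136776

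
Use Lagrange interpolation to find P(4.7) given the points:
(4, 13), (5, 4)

Lagrange interpolation formula:
P(x) = Σ yᵢ × Lᵢ(x)
where Lᵢ(x) = Π_{j≠i} (x - xⱼ)/(xᵢ - xⱼ)

L_0(4.7) = (4.7 - 5)/(4 - 5) = 0.300000
L_1(4.7) = (4.7 - 4)/(5 - 4) = 0.700000

P(4.7) = 13×L_0(4.7) + 4×L_1(4.7)
P(4.7) = 6.700000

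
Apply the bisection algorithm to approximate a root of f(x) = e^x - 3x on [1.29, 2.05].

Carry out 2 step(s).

f(x) = e^x - 3x
Initial interval: [1.29, 2.05]

Iteration 1:
  c_1 = (1.290000 + 2.050000)/2 = 1.670000
  f(c_1) = f(1.670000) = 0.302168
  f(a) × f(c) < 0, new interval: [1.290000, 1.670000]
Iteration 2:
  c_2 = (1.290000 + 1.670000)/2 = 1.480000
  f(c_2) = f(1.480000) = -0.047054
  f(a) × f(c) ≥ 0, new interval: [1.480000, 1.670000]

After 2 iteration(s), the approximation is c_2 = 1.480000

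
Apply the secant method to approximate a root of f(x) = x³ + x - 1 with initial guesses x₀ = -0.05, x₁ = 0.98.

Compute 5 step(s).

f(x) = x³ + x - 1
x₀ = -0.05, x₁ = 0.98

Secant formula: x_{n+1} = x_n - f(x_n)(x_n - x_{n-1})/(f(x_n) - f(x_{n-1}))

Iteration 1:
  f(-0.050000) = -1.050125
  f(0.980000) = 0.921192
  x_2 = 0.980000 - 0.921192×(0.980000 - (-0.050000))/(0.921192 - (-1.050125))
       = 0.498683
Iteration 2:
  f(0.980000) = 0.921192
  f(0.498683) = -0.377302
  x_3 = 0.498683 - (-0.377302)×(0.498683 - 0.980000)/(-0.377302 - 0.921192)
       = 0.638539
Iteration 3:
  f(0.498683) = -0.377302
  f(0.638539) = -0.101108
  x_4 = 0.638539 - (-0.101108)×(0.638539 - 0.498683)/(-0.101108 - (-0.377302))
       = 0.689737
Iteration 4:
  f(0.638539) = -0.101108
  f(0.689737) = 0.017871
  x_5 = 0.689737 - 0.017871×(0.689737 - 0.638539)/(0.017871 - (-0.101108))
       = 0.682047
Iteration 5:
  f(0.689737) = 0.017871
  f(0.682047) = -0.000673
  x_6 = 0.682047 - (-0.000673)×(0.682047 - 0.689737)/(-0.000673 - 0.017871)
       = 0.682326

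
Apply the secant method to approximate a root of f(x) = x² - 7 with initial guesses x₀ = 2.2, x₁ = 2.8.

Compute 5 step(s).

f(x) = x² - 7
x₀ = 2.2, x₁ = 2.8

Secant formula: x_{n+1} = x_n - f(x_n)(x_n - x_{n-1})/(f(x_n) - f(x_{n-1}))

Iteration 1:
  f(2.200000) = -2.160000
  f(2.800000) = 0.840000
  x_2 = 2.800000 - 0.840000×(2.800000 - 2.200000)/(0.840000 - (-2.160000))
       = 2.632000
Iteration 2:
  f(2.800000) = 0.840000
  f(2.632000) = -0.072576
  x_3 = 2.632000 - (-0.072576)×(2.632000 - 2.800000)/(-0.072576 - 0.840000)
       = 2.645361
Iteration 3:
  f(2.632000) = -0.072576
  f(2.645361) = -0.002066
  x_4 = 2.645361 - (-0.002066)×(2.645361 - 2.632000)/(-0.002066 - (-0.072576))
       = 2.645752
Iteration 4:
  f(2.645361) = -0.002066
  f(2.645752) = 0.000005
  x_5 = 2.645752 - 0.000005×(2.645752 - 2.645361)/(0.000005 - (-0.002066))
       = 2.645751
Iteration 5:
  f(2.645752) = 0.000005
  f(2.645751) = 0.000000
  x_6 = 2.645751 - 0.000000×(2.645751 - 2.645752)/(0.000000 - 0.000005)
       = 2.645751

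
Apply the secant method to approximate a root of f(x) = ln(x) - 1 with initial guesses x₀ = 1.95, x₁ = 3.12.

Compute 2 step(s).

f(x) = ln(x) - 1
x₀ = 1.95, x₁ = 3.12

Secant formula: x_{n+1} = x_n - f(x_n)(x_n - x_{n-1})/(f(x_n) - f(x_{n-1}))

Iteration 1:
  f(1.950000) = -0.332171
  f(3.120000) = 0.137833
  x_2 = 3.120000 - 0.137833×(3.120000 - 1.950000)/(0.137833 - (-0.332171))
       = 2.776886
Iteration 2:
  f(3.120000) = 0.137833
  f(2.776886) = 0.021330
  x_3 = 2.776886 - 0.021330×(2.776886 - 3.120000)/(0.021330 - 0.137833)
       = 2.714066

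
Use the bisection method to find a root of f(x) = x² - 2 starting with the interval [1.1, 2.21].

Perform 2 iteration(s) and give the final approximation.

f(x) = x² - 2
Initial interval: [1.1, 2.21]

Iteration 1:
  c_1 = (1.100000 + 2.210000)/2 = 1.655000
  f(c_1) = f(1.655000) = 0.739025
  f(a) × f(c) < 0, new interval: [1.100000, 1.655000]
Iteration 2:
  c_2 = (1.100000 + 1.655000)/2 = 1.377500
  f(c_2) = f(1.377500) = -0.102494
  f(a) × f(c) ≥ 0, new interval: [1.377500, 1.655000]

After 2 iteration(s), the approximation is c_2 = 1.377500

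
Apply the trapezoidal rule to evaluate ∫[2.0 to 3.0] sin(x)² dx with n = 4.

f(x) = sin(x)²
a = 2.0, b = 3.0, n = 4
h = (b - a)/n = 0.250000

Trapezoidal rule: (h/2)[f(x₀) + 2f(x₁) + 2f(x₂) + ... + f(xₙ)]

x_0 = 2.0000, f(x_0) = 0.826822, coefficient = 1
x_1 = 2.2500, f(x_1) = 0.605398, coefficient = 2
x_2 = 2.5000, f(x_2) = 0.358169, coefficient = 2
x_3 = 2.7500, f(x_3) = 0.145665, coefficient = 2
x_4 = 3.0000, f(x_4) = 0.019915, coefficient = 1

I ≈ (0.250000/2) × 3.065201 = 0.383150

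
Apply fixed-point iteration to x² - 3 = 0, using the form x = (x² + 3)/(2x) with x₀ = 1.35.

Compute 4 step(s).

Equation: x² - 3 = 0
Fixed-point form: x = (x² + 3)/(2x)
x₀ = 1.35

x_1 = g(1.350000) = 1.786111
x_2 = g(1.786111) = 1.732869
x_3 = g(1.732869) = 1.732051
x_4 = g(1.732051) = 1.732051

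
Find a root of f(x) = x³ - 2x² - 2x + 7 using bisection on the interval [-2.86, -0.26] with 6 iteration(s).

f(x) = x³ - 2x² - 2x + 7
Initial interval: [-2.86, -0.26]

Iteration 1:
  c_1 = (-2.860000 + (-0.260000))/2 = -1.560000
  f(c_1) = f(-1.560000) = 1.456384
  f(a) × f(c) < 0, new interval: [-2.860000, -1.560000]
Iteration 2:
  c_2 = (-2.860000 + (-1.560000))/2 = -2.210000
  f(c_2) = f(-2.210000) = -9.142061
  f(a) × f(c) ≥ 0, new interval: [-2.210000, -1.560000]
Iteration 3:
  c_3 = (-2.210000 + (-1.560000))/2 = -1.885000
  f(c_3) = f(-1.885000) = -3.034279
  f(a) × f(c) ≥ 0, new interval: [-1.885000, -1.560000]
Iteration 4:
  c_4 = (-1.885000 + (-1.560000))/2 = -1.722500
  f(c_4) = f(-1.722500) = -0.599681
  f(a) × f(c) ≥ 0, new interval: [-1.722500, -1.560000]
Iteration 5:
  c_5 = (-1.722500 + (-1.560000))/2 = -1.641250
  f(c_5) = f(-1.641250) = 0.474059
  f(a) × f(c) < 0, new interval: [-1.722500, -1.641250]
Iteration 6:
  c_6 = (-1.722500 + (-1.641250))/2 = -1.681875
  f(c_6) = f(-1.681875) = -0.051183
  f(a) × f(c) ≥ 0, new interval: [-1.681875, -1.641250]

After 6 iteration(s), the approximation is c_6 = -1.681875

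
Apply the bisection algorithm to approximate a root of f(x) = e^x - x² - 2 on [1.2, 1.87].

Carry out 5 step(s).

f(x) = e^x - x² - 2
Initial interval: [1.2, 1.87]

Iteration 1:
  c_1 = (1.200000 + 1.870000)/2 = 1.535000
  f(c_1) = f(1.535000) = 0.285101
  f(a) × f(c) < 0, new interval: [1.200000, 1.535000]
Iteration 2:
  c_2 = (1.200000 + 1.535000)/2 = 1.367500
  f(c_2) = f(1.367500) = 0.055468
  f(a) × f(c) < 0, new interval: [1.200000, 1.367500]
Iteration 3:
  c_3 = (1.200000 + 1.367500)/2 = 1.283750
  f(c_3) = f(1.283750) = -0.037862
  f(a) × f(c) ≥ 0, new interval: [1.283750, 1.367500]
Iteration 4:
  c_4 = (1.283750 + 1.367500)/2 = 1.325625
  f(c_4) = f(1.325625) = 0.007256
  f(a) × f(c) < 0, new interval: [1.283750, 1.325625]
Iteration 5:
  c_5 = (1.283750 + 1.325625)/2 = 1.304688
  f(c_5) = f(1.304688) = -0.015673
  f(a) × f(c) ≥ 0, new interval: [1.304688, 1.325625]

After 5 iteration(s), the approximation is c_5 = 1.304688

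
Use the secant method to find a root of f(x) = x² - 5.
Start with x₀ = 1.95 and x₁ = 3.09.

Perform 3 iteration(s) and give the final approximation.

f(x) = x² - 5
x₀ = 1.95, x₁ = 3.09

Secant formula: x_{n+1} = x_n - f(x_n)(x_n - x_{n-1})/(f(x_n) - f(x_{n-1}))

Iteration 1:
  f(1.950000) = -1.197500
  f(3.090000) = 4.548100
  x_2 = 3.090000 - 4.548100×(3.090000 - 1.950000)/(4.548100 - (-1.197500))
       = 2.187599
Iteration 2:
  f(3.090000) = 4.548100
  f(2.187599) = -0.214410
  x_3 = 2.187599 - (-0.214410)×(2.187599 - 3.090000)/(-0.214410 - 4.548100)
       = 2.228226
Iteration 3:
  f(2.187599) = -0.214410
  f(2.228226) = -0.035011
  x_4 = 2.228226 - (-0.035011)×(2.228226 - 2.187599)/(-0.035011 - (-0.214410))
       = 2.236154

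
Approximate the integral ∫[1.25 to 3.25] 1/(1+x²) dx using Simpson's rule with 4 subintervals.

f(x) = 1/(1+x²)
a = 1.25, b = 3.25, n = 4
h = (b - a)/n = 0.500000

Simpson's rule: (h/3)[f(x₀) + 4f(x₁) + 2f(x₂) + ... + f(xₙ)]

x_0 = 1.2500, f(x_0) = 0.390244, coefficient = 1
x_1 = 1.7500, f(x_1) = 0.246154, coefficient = 4
x_2 = 2.2500, f(x_2) = 0.164948, coefficient = 2
x_3 = 2.7500, f(x_3) = 0.116788, coefficient = 4
x_4 = 3.2500, f(x_4) = 0.086486, coefficient = 1

I ≈ (0.500000/3) × 2.258396 = 0.376399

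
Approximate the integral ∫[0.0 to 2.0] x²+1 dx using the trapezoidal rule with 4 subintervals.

f(x) = x²+1
a = 0.0, b = 2.0, n = 4
h = (b - a)/n = 0.500000

Trapezoidal rule: (h/2)[f(x₀) + 2f(x₁) + 2f(x₂) + ... + f(xₙ)]

x_0 = 0.0000, f(x_0) = 1.000000, coefficient = 1
x_1 = 0.5000, f(x_1) = 1.250000, coefficient = 2
x_2 = 1.0000, f(x_2) = 2.000000, coefficient = 2
x_3 = 1.5000, f(x_3) = 3.250000, coefficient = 2
x_4 = 2.0000, f(x_4) = 5.000000, coefficient = 1

I ≈ (0.500000/2) × 19.000000 = 4.750000
Exact value: 4.666667
Error: 0.083333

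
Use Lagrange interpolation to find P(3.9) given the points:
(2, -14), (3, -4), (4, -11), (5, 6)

Lagrange interpolation formula:
P(x) = Σ yᵢ × Lᵢ(x)
where Lᵢ(x) = Π_{j≠i} (x - xⱼ)/(xᵢ - xⱼ)

L_0(3.9) = (3.9 - 3)/(2 - 3) × (3.9 - 4)/(2 - 4) × (3.9 - 5)/(2 - 5) = -0.016500
L_1(3.9) = (3.9 - 2)/(3 - 2) × (3.9 - 4)/(3 - 4) × (3.9 - 5)/(3 - 5) = 0.104500
L_2(3.9) = (3.9 - 2)/(4 - 2) × (3.9 - 3)/(4 - 3) × (3.9 - 5)/(4 - 5) = 0.940500
L_3(3.9) = (3.9 - 2)/(5 - 2) × (3.9 - 3)/(5 - 3) × (3.9 - 4)/(5 - 4) = -0.028500

P(3.9) = (-14)×L_0(3.9) + (-4)×L_1(3.9) + (-11)×L_2(3.9) + 6×L_3(3.9)
P(3.9) = -10.703500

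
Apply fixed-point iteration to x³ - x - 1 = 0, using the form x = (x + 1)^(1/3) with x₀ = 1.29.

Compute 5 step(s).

Equation: x³ - x - 1 = 0
Fixed-point form: x = (x + 1)^(1/3)
x₀ = 1.29

x_1 = g(1.290000) = 1.318090
x_2 = g(1.318090) = 1.323458
x_3 = g(1.323458) = 1.324479
x_4 = g(1.324479) = 1.324672
x_5 = g(1.324672) = 1.324709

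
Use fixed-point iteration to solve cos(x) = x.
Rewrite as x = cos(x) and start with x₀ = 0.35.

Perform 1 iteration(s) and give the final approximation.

Equation: cos(x) = x
Fixed-point form: x = cos(x)
x₀ = 0.35

x_1 = g(0.350000) = 0.939373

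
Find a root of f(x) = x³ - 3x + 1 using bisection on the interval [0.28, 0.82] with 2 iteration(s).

f(x) = x³ - 3x + 1
Initial interval: [0.28, 0.82]

Iteration 1:
  c_1 = (0.280000 + 0.820000)/2 = 0.550000
  f(c_1) = f(0.550000) = -0.483625
  f(a) × f(c) < 0, new interval: [0.280000, 0.550000]
Iteration 2:
  c_2 = (0.280000 + 0.550000)/2 = 0.415000
  f(c_2) = f(0.415000) = -0.173527
  f(a) × f(c) < 0, new interval: [0.280000, 0.415000]

After 2 iteration(s), the approximation is c_2 = 0.415000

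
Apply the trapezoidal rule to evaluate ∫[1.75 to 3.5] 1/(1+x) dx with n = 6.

f(x) = 1/(1+x)
a = 1.75, b = 3.5, n = 6
h = (b - a)/n = 0.291667

Trapezoidal rule: (h/2)[f(x₀) + 2f(x₁) + 2f(x₂) + ... + f(xₙ)]

x_0 = 1.7500, f(x_0) = 0.363636, coefficient = 1
x_1 = 2.0417, f(x_1) = 0.328767, coefficient = 2
x_2 = 2.3333, f(x_2) = 0.300000, coefficient = 2
x_3 = 2.6250, f(x_3) = 0.275862, coefficient = 2
x_4 = 2.9167, f(x_4) = 0.255319, coefficient = 2
x_5 = 3.2083, f(x_5) = 0.237624, coefficient = 2
x_6 = 3.5000, f(x_6) = 0.222222, coefficient = 1

I ≈ (0.291667/2) × 3.381003 = 0.493063
Exact value: 0.492476
Error: 0.000586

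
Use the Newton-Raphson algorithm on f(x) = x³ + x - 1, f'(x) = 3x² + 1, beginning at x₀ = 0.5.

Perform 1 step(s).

f(x) = x³ + x - 1
f'(x) = 3x² + 1
x₀ = 0.5

Newton-Raphson formula: x_{n+1} = x_n - f(x_n)/f'(x_n)

Iteration 1:
  f(0.500000) = -0.375000
  f'(0.500000) = 1.750000
  x_1 = 0.500000 - (-0.375000)/1.750000 = 0.714286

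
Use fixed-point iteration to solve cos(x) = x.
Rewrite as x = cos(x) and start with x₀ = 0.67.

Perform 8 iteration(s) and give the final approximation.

Equation: cos(x) = x
Fixed-point form: x = cos(x)
x₀ = 0.67

x_1 = g(0.670000) = 0.783822
x_2 = g(0.783822) = 0.708221
x_3 = g(0.708221) = 0.759521
x_4 = g(0.759521) = 0.725166
x_5 = g(0.725166) = 0.748389
x_6 = g(0.748389) = 0.732786
x_7 = g(0.732786) = 0.743314
x_8 = g(0.743314) = 0.736230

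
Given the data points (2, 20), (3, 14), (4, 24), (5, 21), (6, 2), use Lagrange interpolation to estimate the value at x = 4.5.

Lagrange interpolation formula:
P(x) = Σ yᵢ × Lᵢ(x)
where Lᵢ(x) = Π_{j≠i} (x - xⱼ)/(xᵢ - xⱼ)

L_0(4.5) = (4.5 - 3)/(2 - 3) × (4.5 - 4)/(2 - 4) × (4.5 - 5)/(2 - 5) × (4.5 - 6)/(2 - 6) = 0.023438
L_1(4.5) = (4.5 - 2)/(3 - 2) × (4.5 - 4)/(3 - 4) × (4.5 - 5)/(3 - 5) × (4.5 - 6)/(3 - 6) = -0.156250
L_2(4.5) = (4.5 - 2)/(4 - 2) × (4.5 - 3)/(4 - 3) × (4.5 - 5)/(4 - 5) × (4.5 - 6)/(4 - 6) = 0.703125
L_3(4.5) = (4.5 - 2)/(5 - 2) × (4.5 - 3)/(5 - 3) × (4.5 - 4)/(5 - 4) × (4.5 - 6)/(5 - 6) = 0.468750
L_4(4.5) = (4.5 - 2)/(6 - 2) × (4.5 - 3)/(6 - 3) × (4.5 - 4)/(6 - 4) × (4.5 - 5)/(6 - 5) = -0.039062

P(4.5) = 20×L_0(4.5) + 14×L_1(4.5) + 24×L_2(4.5) + 21×L_3(4.5) + 2×L_4(4.5)
P(4.5) = 24.921875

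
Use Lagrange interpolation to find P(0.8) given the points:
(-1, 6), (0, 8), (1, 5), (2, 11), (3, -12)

Lagrange interpolation formula:
P(x) = Σ yᵢ × Lᵢ(x)
where Lᵢ(x) = Π_{j≠i} (x - xⱼ)/(xᵢ - xⱼ)

L_0(0.8) = (0.8 - 0)/(-1 - 0) × (0.8 - 1)/(-1 - 1) × (0.8 - 2)/(-1 - 2) × (0.8 - 3)/(-1 - 3) = -0.017600
L_1(0.8) = (0.8 - (-1))/(0 - (-1)) × (0.8 - 1)/(0 - 1) × (0.8 - 2)/(0 - 2) × (0.8 - 3)/(0 - 3) = 0.158400
L_2(0.8) = (0.8 - (-1))/(1 - (-1)) × (0.8 - 0)/(1 - 0) × (0.8 - 2)/(1 - 2) × (0.8 - 3)/(1 - 3) = 0.950400
L_3(0.8) = (0.8 - (-1))/(2 - (-1)) × (0.8 - 0)/(2 - 0) × (0.8 - 1)/(2 - 1) × (0.8 - 3)/(2 - 3) = -0.105600
L_4(0.8) = (0.8 - (-1))/(3 - (-1)) × (0.8 - 0)/(3 - 0) × (0.8 - 1)/(3 - 1) × (0.8 - 2)/(3 - 2) = 0.014400

P(0.8) = 6×L_0(0.8) + 8×L_1(0.8) + 5×L_2(0.8) + 11×L_3(0.8) + (-12)×L_4(0.8)
P(0.8) = 4.579200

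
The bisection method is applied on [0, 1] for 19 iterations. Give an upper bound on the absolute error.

Bisection error bound: |error| ≤ (b-a)/2^n
|error| ≤ (1 - 0)/2^19 = 1/2^19
|error| ≤ 0.0000019073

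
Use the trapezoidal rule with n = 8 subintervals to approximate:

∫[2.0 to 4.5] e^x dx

f(x) = e^x
a = 2.0, b = 4.5, n = 8
h = (b - a)/n = 0.312500

Trapezoidal rule: (h/2)[f(x₀) + 2f(x₁) + 2f(x₂) + ... + f(xₙ)]

x_0 = 2.0000, f(x_0) = 7.389056, coefficient = 1
x_1 = 2.3125, f(x_1) = 10.099642, coefficient = 2
x_2 = 2.6250, f(x_2) = 13.804574, coefficient = 2
x_3 = 2.9375, f(x_3) = 18.868616, coefficient = 2
x_4 = 3.2500, f(x_4) = 25.790340, coefficient = 2
x_5 = 3.5625, f(x_5) = 35.251215, coefficient = 2
x_6 = 3.8750, f(x_6) = 48.182698, coefficient = 2
x_7 = 4.1875, f(x_7) = 65.857940, coefficient = 2
x_8 = 4.5000, f(x_8) = 90.017131, coefficient = 1

I ≈ (0.312500/2) × 533.116239 = 83.299412
Exact value: 82.628075
Error: 0.671337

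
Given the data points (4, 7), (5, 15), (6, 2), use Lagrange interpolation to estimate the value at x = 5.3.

Lagrange interpolation formula:
P(x) = Σ yᵢ × Lᵢ(x)
where Lᵢ(x) = Π_{j≠i} (x - xⱼ)/(xᵢ - xⱼ)

L_0(5.3) = (5.3 - 5)/(4 - 5) × (5.3 - 6)/(4 - 6) = -0.105000
L_1(5.3) = (5.3 - 4)/(5 - 4) × (5.3 - 6)/(5 - 6) = 0.910000
L_2(5.3) = (5.3 - 4)/(6 - 4) × (5.3 - 5)/(6 - 5) = 0.195000

P(5.3) = 7×L_0(5.3) + 15×L_1(5.3) + 2×L_2(5.3)
P(5.3) = 13.305000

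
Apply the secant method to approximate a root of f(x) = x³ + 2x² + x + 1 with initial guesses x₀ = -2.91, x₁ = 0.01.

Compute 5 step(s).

f(x) = x³ + 2x² + x + 1
x₀ = -2.91, x₁ = 0.01

Secant formula: x_{n+1} = x_n - f(x_n)(x_n - x_{n-1})/(f(x_n) - f(x_{n-1}))

Iteration 1:
  f(-2.910000) = -9.615971
  f(0.010000) = 1.010201
  x_2 = 0.010000 - 1.010201×(0.010000 - (-2.910000))/(1.010201 - (-9.615971))
       = -0.267596
Iteration 2:
  f(0.010000) = 1.010201
  f(-0.267596) = 0.856457
  x_3 = -0.267596 - 0.856457×(-0.267596 - 0.010000)/(0.856457 - 1.010201)
       = -1.813997
Iteration 3:
  f(-0.267596) = 0.856457
  f(-1.813997) = -0.201939
  x_4 = -1.813997 - (-0.201939)×(-1.813997 - (-0.267596))/(-0.201939 - 0.856457)
       = -1.518948
Iteration 4:
  f(-1.813997) = -0.201939
  f(-1.518948) = 0.590937
  x_5 = -1.518948 - 0.590937×(-1.518948 - (-1.813997))/(0.590937 - (-0.201939))
       = -1.738851
Iteration 5:
  f(-1.518948) = 0.590937
  f(-1.738851) = 0.050761
  x_6 = -1.738851 - 0.050761×(-1.738851 - (-1.518948))/(0.050761 - 0.590937)
       = -1.759515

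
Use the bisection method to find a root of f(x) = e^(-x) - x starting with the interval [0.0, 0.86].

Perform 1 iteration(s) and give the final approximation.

f(x) = e^(-x) - x
Initial interval: [0.0, 0.86]

Iteration 1:
  c_1 = (0.000000 + 0.860000)/2 = 0.430000
  f(c_1) = f(0.430000) = 0.220509
  f(a) × f(c) ≥ 0, new interval: [0.430000, 0.860000]

After 1 iteration(s), the approximation is c_1 = 0.430000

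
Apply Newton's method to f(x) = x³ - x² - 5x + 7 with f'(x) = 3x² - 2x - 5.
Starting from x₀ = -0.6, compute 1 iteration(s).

f(x) = x³ - x² - 5x + 7
f'(x) = 3x² - 2x - 5
x₀ = -0.6

Newton-Raphson formula: x_{n+1} = x_n - f(x_n)/f'(x_n)

Iteration 1:
  f(-0.600000) = 9.424000
  f'(-0.600000) = -2.720000
  x_1 = -0.600000 - 9.424000/(-2.720000) = 2.864706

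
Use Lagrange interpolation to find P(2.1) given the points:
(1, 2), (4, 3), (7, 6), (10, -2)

Lagrange interpolation formula:
P(x) = Σ yᵢ × Lᵢ(x)
where Lᵢ(x) = Π_{j≠i} (x - xⱼ)/(xᵢ - xⱼ)

L_0(2.1) = (2.1 - 4)/(1 - 4) × (2.1 - 7)/(1 - 7) × (2.1 - 10)/(1 - 10) = 0.454006
L_1(2.1) = (2.1 - 1)/(4 - 1) × (2.1 - 7)/(4 - 7) × (2.1 - 10)/(4 - 10) = 0.788537
L_2(2.1) = (2.1 - 1)/(7 - 1) × (2.1 - 4)/(7 - 4) × (2.1 - 10)/(7 - 10) = -0.305759
L_3(2.1) = (2.1 - 1)/(10 - 1) × (2.1 - 4)/(10 - 4) × (2.1 - 7)/(10 - 7) = 0.063216

P(2.1) = 2×L_0(2.1) + 3×L_1(2.1) + 6×L_2(2.1) + (-2)×L_3(2.1)
P(2.1) = 1.312636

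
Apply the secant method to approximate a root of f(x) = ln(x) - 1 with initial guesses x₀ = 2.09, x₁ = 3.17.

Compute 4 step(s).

f(x) = ln(x) - 1
x₀ = 2.09, x₁ = 3.17

Secant formula: x_{n+1} = x_n - f(x_n)(x_n - x_{n-1})/(f(x_n) - f(x_{n-1}))

Iteration 1:
  f(2.090000) = -0.262836
  f(3.170000) = 0.153732
  x_2 = 3.170000 - 0.153732×(3.170000 - 2.090000)/(0.153732 - (-0.262836))
       = 2.771433
Iteration 2:
  f(3.170000) = 0.153732
  f(2.771433) = 0.019364
  x_3 = 2.771433 - 0.019364×(2.771433 - 3.170000)/(0.019364 - 0.153732)
       = 2.713993
Iteration 3:
  f(2.771433) = 0.019364
  f(2.713993) = -0.001579
  x_4 = 2.713993 - (-0.001579)×(2.713993 - 2.771433)/(-0.001579 - 0.019364)
       = 2.718324
Iteration 4:
  f(2.713993) = -0.001579
  f(2.718324) = 0.000015
  x_5 = 2.718324 - 0.000015×(2.718324 - 2.713993)/(0.000015 - (-0.001579))
       = 2.718282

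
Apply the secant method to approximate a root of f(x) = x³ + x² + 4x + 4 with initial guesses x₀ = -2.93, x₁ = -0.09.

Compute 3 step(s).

f(x) = x³ + x² + 4x + 4
x₀ = -2.93, x₁ = -0.09

Secant formula: x_{n+1} = x_n - f(x_n)(x_n - x_{n-1})/(f(x_n) - f(x_{n-1}))

Iteration 1:
  f(-2.930000) = -24.288857
  f(-0.090000) = 3.647371
  x_2 = -0.090000 - 3.647371×(-0.090000 - (-2.930000))/(3.647371 - (-24.288857))
       = -0.460792
Iteration 2:
  f(-0.090000) = 3.647371
  f(-0.460792) = 2.271321
  x_3 = -0.460792 - 2.271321×(-0.460792 - (-0.090000))/(2.271321 - 3.647371)
       = -1.072825
Iteration 3:
  f(-0.460792) = 2.271321
  f(-1.072825) = -0.375119
  x_4 = -1.072825 - (-0.375119)×(-1.072825 - (-0.460792))/(-0.375119 - 2.271321)
       = -0.986073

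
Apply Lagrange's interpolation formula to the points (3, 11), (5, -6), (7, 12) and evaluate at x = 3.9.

Lagrange interpolation formula:
P(x) = Σ yᵢ × Lᵢ(x)
where Lᵢ(x) = Π_{j≠i} (x - xⱼ)/(xᵢ - xⱼ)

L_0(3.9) = (3.9 - 5)/(3 - 5) × (3.9 - 7)/(3 - 7) = 0.426250
L_1(3.9) = (3.9 - 3)/(5 - 3) × (3.9 - 7)/(5 - 7) = 0.697500
L_2(3.9) = (3.9 - 3)/(7 - 3) × (3.9 - 5)/(7 - 5) = -0.123750

P(3.9) = 11×L_0(3.9) + (-6)×L_1(3.9) + 12×L_2(3.9)
P(3.9) = -0.981250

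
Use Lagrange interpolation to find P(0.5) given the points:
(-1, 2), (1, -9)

Lagrange interpolation formula:
P(x) = Σ yᵢ × Lᵢ(x)
where Lᵢ(x) = Π_{j≠i} (x - xⱼ)/(xᵢ - xⱼ)

L_0(0.5) = (0.5 - 1)/(-1 - 1) = 0.250000
L_1(0.5) = (0.5 - (-1))/(1 - (-1)) = 0.750000

P(0.5) = 2×L_0(0.5) + (-9)×L_1(0.5)
P(0.5) = -6.250000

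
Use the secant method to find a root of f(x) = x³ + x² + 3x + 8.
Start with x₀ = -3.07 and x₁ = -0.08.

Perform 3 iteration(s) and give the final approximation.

f(x) = x³ + x² + 3x + 8
x₀ = -3.07, x₁ = -0.08

Secant formula: x_{n+1} = x_n - f(x_n)(x_n - x_{n-1})/(f(x_n) - f(x_{n-1}))

Iteration 1:
  f(-3.070000) = -20.719543
  f(-0.080000) = 7.765888
  x_2 = -0.080000 - 7.765888×(-0.080000 - (-3.070000))/(7.765888 - (-20.719543))
       = -0.895154
Iteration 2:
  f(-0.080000) = 7.765888
  f(-0.895154) = 5.398552
  x_3 = -0.895154 - 5.398552×(-0.895154 - (-0.080000))/(5.398552 - 7.765888)
       = -2.754058
Iteration 3:
  f(-0.895154) = 5.398552
  f(-2.754058) = -13.566409
  x_4 = -2.754058 - (-13.566409)×(-2.754058 - (-0.895154))/(-13.566409 - 5.398552)
       = -1.424308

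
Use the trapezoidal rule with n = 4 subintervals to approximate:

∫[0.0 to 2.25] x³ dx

f(x) = x³
a = 0.0, b = 2.25, n = 4
h = (b - a)/n = 0.562500

Trapezoidal rule: (h/2)[f(x₀) + 2f(x₁) + 2f(x₂) + ... + f(xₙ)]

x_0 = 0.0000, f(x_0) = 0.000000, coefficient = 1
x_1 = 0.5625, f(x_1) = 0.177979, coefficient = 2
x_2 = 1.1250, f(x_2) = 1.423828, coefficient = 2
x_3 = 1.6875, f(x_3) = 4.805420, coefficient = 2
x_4 = 2.2500, f(x_4) = 11.390625, coefficient = 1

I ≈ (0.562500/2) × 24.205078 = 6.807678
Exact value: 6.407227
Error: 0.400452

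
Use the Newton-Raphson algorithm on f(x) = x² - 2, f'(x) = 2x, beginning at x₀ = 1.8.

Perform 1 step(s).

f(x) = x² - 2
f'(x) = 2x
x₀ = 1.8

Newton-Raphson formula: x_{n+1} = x_n - f(x_n)/f'(x_n)

Iteration 1:
  f(1.800000) = 1.240000
  f'(1.800000) = 3.600000
  x_1 = 1.800000 - 1.240000/3.600000 = 1.455556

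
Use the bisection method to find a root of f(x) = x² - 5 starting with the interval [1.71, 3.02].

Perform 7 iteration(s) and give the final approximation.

f(x) = x² - 5
Initial interval: [1.71, 3.02]

Iteration 1:
  c_1 = (1.710000 + 3.020000)/2 = 2.365000
  f(c_1) = f(2.365000) = 0.593225
  f(a) × f(c) < 0, new interval: [1.710000, 2.365000]
Iteration 2:
  c_2 = (1.710000 + 2.365000)/2 = 2.037500
  f(c_2) = f(2.037500) = -0.848594
  f(a) × f(c) ≥ 0, new interval: [2.037500, 2.365000]
Iteration 3:
  c_3 = (2.037500 + 2.365000)/2 = 2.201250
  f(c_3) = f(2.201250) = -0.154498
  f(a) × f(c) ≥ 0, new interval: [2.201250, 2.365000]
Iteration 4:
  c_4 = (2.201250 + 2.365000)/2 = 2.283125
  f(c_4) = f(2.283125) = 0.212660
  f(a) × f(c) < 0, new interval: [2.201250, 2.283125]
Iteration 5:
  c_5 = (2.201250 + 2.283125)/2 = 2.242188
  f(c_5) = f(2.242188) = 0.027405
  f(a) × f(c) < 0, new interval: [2.201250, 2.242188]
Iteration 6:
  c_6 = (2.201250 + 2.242188)/2 = 2.221719
  f(c_6) = f(2.221719) = -0.063966
  f(a) × f(c) ≥ 0, new interval: [2.221719, 2.242188]
Iteration 7:
  c_7 = (2.221719 + 2.242188)/2 = 2.231953
  f(c_7) = f(2.231953) = -0.018385
  f(a) × f(c) ≥ 0, new interval: [2.231953, 2.242188]

After 7 iteration(s), the approximation is c_7 = 2.231953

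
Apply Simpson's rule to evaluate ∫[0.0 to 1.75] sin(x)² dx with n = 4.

f(x) = sin(x)²
a = 0.0, b = 1.75, n = 4
h = (b - a)/n = 0.437500

Simpson's rule: (h/3)[f(x₀) + 4f(x₁) + 2f(x₂) + ... + f(xₙ)]

x_0 = 0.0000, f(x_0) = 0.000000, coefficient = 1
x_1 = 0.4375, f(x_1) = 0.179502, coefficient = 4
x_2 = 0.8750, f(x_2) = 0.589123, coefficient = 2
x_3 = 1.3125, f(x_3) = 0.934754, coefficient = 4
x_4 = 1.7500, f(x_4) = 0.968228, coefficient = 1

I ≈ (0.437500/3) × 6.603495 = 0.963010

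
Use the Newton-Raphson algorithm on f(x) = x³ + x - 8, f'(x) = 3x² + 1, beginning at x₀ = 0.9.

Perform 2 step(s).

f(x) = x³ + x - 8
f'(x) = 3x² + 1
x₀ = 0.9

Newton-Raphson formula: x_{n+1} = x_n - f(x_n)/f'(x_n)

Iteration 1:
  f(0.900000) = -6.371000
  f'(0.900000) = 3.430000
  x_1 = 0.900000 - (-6.371000)/3.430000 = 2.757434
Iteration 2:
  f(2.757434) = 15.723434
  f'(2.757434) = 23.810333
  x_2 = 2.757434 - 15.723434/23.810333 = 2.097073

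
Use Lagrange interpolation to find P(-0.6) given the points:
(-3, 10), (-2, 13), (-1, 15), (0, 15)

Lagrange interpolation formula:
P(x) = Σ yᵢ × Lᵢ(x)
where Lᵢ(x) = Π_{j≠i} (x - xⱼ)/(xᵢ - xⱼ)

L_0(-0.6) = (-0.6 - (-2))/(-3 - (-2)) × (-0.6 - (-1))/(-3 - (-1)) × (-0.6 - 0)/(-3 - 0) = 0.056000
L_1(-0.6) = (-0.6 - (-3))/(-2 - (-3)) × (-0.6 - (-1))/(-2 - (-1)) × (-0.6 - 0)/(-2 - 0) = -0.288000
L_2(-0.6) = (-0.6 - (-3))/(-1 - (-3)) × (-0.6 - (-2))/(-1 - (-2)) × (-0.6 - 0)/(-1 - 0) = 1.008000
L_3(-0.6) = (-0.6 - (-3))/(0 - (-3)) × (-0.6 - (-2))/(0 - (-2)) × (-0.6 - (-1))/(0 - (-1)) = 0.224000

P(-0.6) = 10×L_0(-0.6) + 13×L_1(-0.6) + 15×L_2(-0.6) + 15×L_3(-0.6)
P(-0.6) = 15.296000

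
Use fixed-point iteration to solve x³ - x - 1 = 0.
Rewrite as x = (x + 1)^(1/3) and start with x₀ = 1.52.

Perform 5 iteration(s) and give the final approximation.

Equation: x³ - x - 1 = 0
Fixed-point form: x = (x + 1)^(1/3)
x₀ = 1.52

x_1 = g(1.520000) = 1.360818
x_2 = g(1.360818) = 1.331540
x_3 = g(1.331540) = 1.326013
x_4 = g(1.326013) = 1.324964
x_5 = g(1.324964) = 1.324765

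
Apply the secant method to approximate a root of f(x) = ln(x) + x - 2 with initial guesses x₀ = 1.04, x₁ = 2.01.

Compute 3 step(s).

f(x) = ln(x) + x - 2
x₀ = 1.04, x₁ = 2.01

Secant formula: x_{n+1} = x_n - f(x_n)(x_n - x_{n-1})/(f(x_n) - f(x_{n-1}))

Iteration 1:
  f(1.040000) = -0.920779
  f(2.010000) = 0.708135
  x_2 = 2.010000 - 0.708135×(2.010000 - 1.040000)/(0.708135 - (-0.920779))
       = 1.588314
Iteration 2:
  f(2.010000) = 0.708135
  f(1.588314) = 0.050987
  x_3 = 1.588314 - 0.050987×(1.588314 - 2.010000)/(0.050987 - 0.708135)
       = 1.555596
Iteration 3:
  f(1.588314) = 0.050987
  f(1.555596) = -0.002545
  x_4 = 1.555596 - (-0.002545)×(1.555596 - 1.588314)/(-0.002545 - 0.050987)
       = 1.557152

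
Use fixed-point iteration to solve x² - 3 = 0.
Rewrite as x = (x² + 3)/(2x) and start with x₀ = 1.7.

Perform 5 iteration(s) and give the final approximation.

Equation: x² - 3 = 0
Fixed-point form: x = (x² + 3)/(2x)
x₀ = 1.7

x_1 = g(1.700000) = 1.732353
x_2 = g(1.732353) = 1.732051
x_3 = g(1.732051) = 1.732051
x_4 = g(1.732051) = 1.732051
x_5 = g(1.732051) = 1.732051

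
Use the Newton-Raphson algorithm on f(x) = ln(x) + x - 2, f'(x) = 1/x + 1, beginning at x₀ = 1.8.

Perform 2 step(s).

f(x) = ln(x) + x - 2
f'(x) = 1/x + 1
x₀ = 1.8

Newton-Raphson formula: x_{n+1} = x_n - f(x_n)/f'(x_n)

Iteration 1:
  f(1.800000) = 0.387787
  f'(1.800000) = 1.555556
  x_1 = 1.800000 - 0.387787/1.555556 = 1.550709
Iteration 2:
  f(1.550709) = -0.010579
  f'(1.550709) = 1.644866
  x_2 = 1.550709 - (-0.010579)/1.644866 = 1.557140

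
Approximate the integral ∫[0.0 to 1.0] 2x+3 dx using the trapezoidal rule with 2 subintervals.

f(x) = 2x+3
a = 0.0, b = 1.0, n = 2
h = (b - a)/n = 0.500000

Trapezoidal rule: (h/2)[f(x₀) + 2f(x₁) + 2f(x₂) + ... + f(xₙ)]

x_0 = 0.0000, f(x_0) = 3.000000, coefficient = 1
x_1 = 0.5000, f(x_1) = 4.000000, coefficient = 2
x_2 = 1.0000, f(x_2) = 5.000000, coefficient = 1

I ≈ (0.500000/2) × 16.000000 = 4.000000
Exact value: 4.000000
Error: 0.000000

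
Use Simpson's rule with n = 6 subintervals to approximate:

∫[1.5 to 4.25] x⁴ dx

f(x) = x⁴
a = 1.5, b = 4.25, n = 6
h = (b - a)/n = 0.458333

Simpson's rule: (h/3)[f(x₀) + 4f(x₁) + 2f(x₂) + ... + f(xₙ)]

x_0 = 1.5000, f(x_0) = 5.062500, coefficient = 1
x_1 = 1.9583, f(x_1) = 14.707758, coefficient = 4
x_2 = 2.4167, f(x_2) = 34.108845, coefficient = 2
x_3 = 2.8750, f(x_3) = 68.320557, coefficient = 4
x_4 = 3.3333, f(x_4) = 123.456790, coefficient = 2
x_5 = 3.7917, f(x_5) = 206.690541, coefficient = 4
x_6 = 4.2500, f(x_6) = 326.253906, coefficient = 1

I ≈ (0.458333/3) × 1805.323098 = 275.813251
Exact value: 275.797070
Error: 0.016181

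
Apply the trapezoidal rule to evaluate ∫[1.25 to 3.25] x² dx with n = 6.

f(x) = x²
a = 1.25, b = 3.25, n = 6
h = (b - a)/n = 0.333333

Trapezoidal rule: (h/2)[f(x₀) + 2f(x₁) + 2f(x₂) + ... + f(xₙ)]

x_0 = 1.2500, f(x_0) = 1.562500, coefficient = 1
x_1 = 1.5833, f(x_1) = 2.506944, coefficient = 2
x_2 = 1.9167, f(x_2) = 3.673611, coefficient = 2
x_3 = 2.2500, f(x_3) = 5.062500, coefficient = 2
x_4 = 2.5833, f(x_4) = 6.673611, coefficient = 2
x_5 = 2.9167, f(x_5) = 8.506944, coefficient = 2
x_6 = 3.2500, f(x_6) = 10.562500, coefficient = 1

I ≈ (0.333333/2) × 64.972222 = 10.828704
Exact value: 10.791667
Error: 0.037037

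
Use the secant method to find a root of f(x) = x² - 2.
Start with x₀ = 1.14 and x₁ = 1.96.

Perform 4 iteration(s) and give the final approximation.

f(x) = x² - 2
x₀ = 1.14, x₁ = 1.96

Secant formula: x_{n+1} = x_n - f(x_n)(x_n - x_{n-1})/(f(x_n) - f(x_{n-1}))

Iteration 1:
  f(1.140000) = -0.700400
  f(1.960000) = 1.841600
  x_2 = 1.960000 - 1.841600×(1.960000 - 1.140000)/(1.841600 - (-0.700400))
       = 1.365935
Iteration 2:
  f(1.960000) = 1.841600
  f(1.365935) = -0.134220
  x_3 = 1.365935 - (-0.134220)×(1.365935 - 1.960000)/(-0.134220 - 1.841600)
       = 1.406291
Iteration 3:
  f(1.365935) = -0.134220
  f(1.406291) = -0.022345
  x_4 = 1.406291 - (-0.022345)×(1.406291 - 1.365935)/(-0.022345 - (-0.134220))
       = 1.414352
Iteration 4:
  f(1.406291) = -0.022345
  f(1.414352) = 0.000390
  x_5 = 1.414352 - 0.000390×(1.414352 - 1.406291)/(0.000390 - (-0.022345))
       = 1.414213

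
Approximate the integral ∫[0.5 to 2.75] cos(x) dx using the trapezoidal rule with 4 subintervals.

f(x) = cos(x)
a = 0.5, b = 2.75, n = 4
h = (b - a)/n = 0.562500

Trapezoidal rule: (h/2)[f(x₀) + 2f(x₁) + 2f(x₂) + ... + f(xₙ)]

x_0 = 0.5000, f(x_0) = 0.877583, coefficient = 1
x_1 = 1.0625, f(x_1) = 0.486690, coefficient = 2
x_2 = 1.6250, f(x_2) = -0.054177, coefficient = 2
x_3 = 2.1875, f(x_3) = -0.578349, coefficient = 2
x_4 = 2.7500, f(x_4) = -0.924302, coefficient = 1

I ≈ (0.562500/2) × -0.338393 = -0.095173
Exact value: -0.097765
Error: 0.002591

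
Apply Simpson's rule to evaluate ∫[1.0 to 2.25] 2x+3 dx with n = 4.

f(x) = 2x+3
a = 1.0, b = 2.25, n = 4
h = (b - a)/n = 0.312500

Simpson's rule: (h/3)[f(x₀) + 4f(x₁) + 2f(x₂) + ... + f(xₙ)]

x_0 = 1.0000, f(x_0) = 5.000000, coefficient = 1
x_1 = 1.3125, f(x_1) = 5.625000, coefficient = 4
x_2 = 1.6250, f(x_2) = 6.250000, coefficient = 2
x_3 = 1.9375, f(x_3) = 6.875000, coefficient = 4
x_4 = 2.2500, f(x_4) = 7.500000, coefficient = 1

I ≈ (0.312500/3) × 75.000000 = 7.812500
Exact value: 7.812500
Error: 0.000000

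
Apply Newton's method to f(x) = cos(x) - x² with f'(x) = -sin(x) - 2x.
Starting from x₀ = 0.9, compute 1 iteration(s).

f(x) = cos(x) - x²
f'(x) = -sin(x) - 2x
x₀ = 0.9

Newton-Raphson formula: x_{n+1} = x_n - f(x_n)/f'(x_n)

Iteration 1:
  f(0.900000) = -0.188390
  f'(0.900000) = -2.583327
  x_1 = 0.900000 - (-0.188390)/(-2.583327) = 0.827075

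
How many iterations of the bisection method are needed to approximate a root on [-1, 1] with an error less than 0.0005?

We need (b-a)/2^n ≤ 0.0005
(1 - (-1))/2^n ≤ 0.0005
2/2^n ≤ 0.0005
2^n ≥ 4000
n ≥ log₂(4000) = 11.97
n ≥ 12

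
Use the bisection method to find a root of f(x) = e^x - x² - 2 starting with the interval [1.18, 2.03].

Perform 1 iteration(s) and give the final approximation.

f(x) = e^x - x² - 2
Initial interval: [1.18, 2.03]

Iteration 1:
  c_1 = (1.180000 + 2.030000)/2 = 1.605000
  f(c_1) = f(1.605000) = 0.401835
  f(a) × f(c) < 0, new interval: [1.180000, 1.605000]

After 1 iteration(s), the approximation is c_1 = 1.605000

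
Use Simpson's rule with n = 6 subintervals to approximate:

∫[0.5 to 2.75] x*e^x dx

f(x) = x*e^x
a = 0.5, b = 2.75, n = 6
h = (b - a)/n = 0.375000

Simpson's rule: (h/3)[f(x₀) + 4f(x₁) + 2f(x₂) + ... + f(xₙ)]

x_0 = 0.5000, f(x_0) = 0.824361, coefficient = 1
x_1 = 0.8750, f(x_1) = 2.099016, coefficient = 4
x_2 = 1.2500, f(x_2) = 4.362929, coefficient = 2
x_3 = 1.6250, f(x_3) = 8.252431, coefficient = 4
x_4 = 2.0000, f(x_4) = 14.778112, coefficient = 2
x_5 = 2.3750, f(x_5) = 25.533656, coefficient = 4
x_6 = 2.7500, f(x_6) = 43.017238, coefficient = 1

I ≈ (0.375000/3) × 225.664093 = 28.208012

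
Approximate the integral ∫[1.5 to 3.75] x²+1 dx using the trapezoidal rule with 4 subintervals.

f(x) = x²+1
a = 1.5, b = 3.75, n = 4
h = (b - a)/n = 0.562500

Trapezoidal rule: (h/2)[f(x₀) + 2f(x₁) + 2f(x₂) + ... + f(xₙ)]

x_0 = 1.5000, f(x_0) = 3.250000, coefficient = 1
x_1 = 2.0625, f(x_1) = 5.253906, coefficient = 2
x_2 = 2.6250, f(x_2) = 7.890625, coefficient = 2
x_3 = 3.1875, f(x_3) = 11.160156, coefficient = 2
x_4 = 3.7500, f(x_4) = 15.062500, coefficient = 1

I ≈ (0.562500/2) × 66.921875 = 18.821777
Exact value: 18.703125
Error: 0.118652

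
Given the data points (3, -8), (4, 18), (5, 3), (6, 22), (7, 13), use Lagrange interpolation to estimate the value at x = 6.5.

Lagrange interpolation formula:
P(x) = Σ yᵢ × Lᵢ(x)
where Lᵢ(x) = Π_{j≠i} (x - xⱼ)/(xᵢ - xⱼ)

L_0(6.5) = (6.5 - 4)/(3 - 4) × (6.5 - 5)/(3 - 5) × (6.5 - 6)/(3 - 6) × (6.5 - 7)/(3 - 7) = -0.039062
L_1(6.5) = (6.5 - 3)/(4 - 3) × (6.5 - 5)/(4 - 5) × (6.5 - 6)/(4 - 6) × (6.5 - 7)/(4 - 7) = 0.218750
L_2(6.5) = (6.5 - 3)/(5 - 3) × (6.5 - 4)/(5 - 4) × (6.5 - 6)/(5 - 6) × (6.5 - 7)/(5 - 7) = -0.546875
L_3(6.5) = (6.5 - 3)/(6 - 3) × (6.5 - 4)/(6 - 4) × (6.5 - 5)/(6 - 5) × (6.5 - 7)/(6 - 7) = 1.093750
L_4(6.5) = (6.5 - 3)/(7 - 3) × (6.5 - 4)/(7 - 4) × (6.5 - 5)/(7 - 5) × (6.5 - 6)/(7 - 6) = 0.273438

P(6.5) = (-8)×L_0(6.5) + 18×L_1(6.5) + 3×L_2(6.5) + 22×L_3(6.5) + 13×L_4(6.5)
P(6.5) = 30.226562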